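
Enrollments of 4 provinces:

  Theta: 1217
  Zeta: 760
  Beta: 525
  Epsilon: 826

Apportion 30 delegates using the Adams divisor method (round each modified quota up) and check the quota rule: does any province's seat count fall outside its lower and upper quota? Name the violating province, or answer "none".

none

Standard quotas: Theta 10.971, Zeta 6.851, Beta 4.733, Epsilon 7.446.
Adams allocation: Theta 11, Zeta 7, Beta 5, Epsilon 7.
Every allocation lies between the lower and upper quota.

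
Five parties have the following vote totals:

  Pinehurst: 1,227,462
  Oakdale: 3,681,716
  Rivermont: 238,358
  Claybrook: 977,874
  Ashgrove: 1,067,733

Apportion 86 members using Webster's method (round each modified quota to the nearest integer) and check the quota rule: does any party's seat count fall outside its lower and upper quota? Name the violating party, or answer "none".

Oakdale

Standard quotas: Pinehurst 14.675, Oakdale 44.018, Rivermont 2.850, Claybrook 11.691, Ashgrove 12.766.
Webster allocation: Pinehurst 15, Oakdale 43, Rivermont 3, Claybrook 12, Ashgrove 13.
Oakdale has quota 44.018 (lower 44, upper 45) but receives 43 — outside the quota interval.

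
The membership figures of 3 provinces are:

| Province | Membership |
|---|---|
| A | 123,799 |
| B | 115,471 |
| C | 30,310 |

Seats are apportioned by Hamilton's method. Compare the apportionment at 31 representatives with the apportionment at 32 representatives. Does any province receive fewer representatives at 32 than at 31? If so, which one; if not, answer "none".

At 31 seats: A 14, B 13, C 4.
At 32 seats: A 15, B 14, C 3.
C drops from 4 to 3.

C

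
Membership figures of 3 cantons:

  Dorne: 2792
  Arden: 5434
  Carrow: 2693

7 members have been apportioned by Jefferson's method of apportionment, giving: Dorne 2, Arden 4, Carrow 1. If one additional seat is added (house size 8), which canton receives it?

Priority for the next seat is population ÷ (current seats + 1).
Priorities: Dorne 930.667, Arden 1086.800, Carrow 1346.500.
Highest priority: Carrow.

Carrow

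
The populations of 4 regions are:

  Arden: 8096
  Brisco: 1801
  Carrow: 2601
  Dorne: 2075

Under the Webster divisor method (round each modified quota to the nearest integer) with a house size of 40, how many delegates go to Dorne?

Standard divisor 14573/40 ≈ 364.325; standard quotas: Arden 22.222, Brisco 4.943, Carrow 7.139, Dorne 5.695.
Rounding to the nearest integer gives Arden 22, Brisco 5, Carrow 7, Dorne 6 — total 40, matching the house size, so no adjustment is needed.
Dorne receives 6.

6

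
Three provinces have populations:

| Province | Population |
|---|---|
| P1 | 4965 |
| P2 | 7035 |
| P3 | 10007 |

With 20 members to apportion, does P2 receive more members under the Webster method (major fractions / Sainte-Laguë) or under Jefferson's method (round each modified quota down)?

Jefferson

Webster: P1 5, P2 6, P3 9.
Jefferson: P1 4, P2 7, P3 9.
P2 gets 6 under Webster and 7 under Jefferson.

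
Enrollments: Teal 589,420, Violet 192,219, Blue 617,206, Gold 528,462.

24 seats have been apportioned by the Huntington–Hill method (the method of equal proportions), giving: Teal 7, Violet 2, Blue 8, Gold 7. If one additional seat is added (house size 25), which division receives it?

Teal

Priority for the next seat is population ÷ (√(s·(s+1))).
Priorities: Teal 78764.561, Violet 78473.078, Blue 72738.425, Gold 70618.705.
Highest priority: Teal.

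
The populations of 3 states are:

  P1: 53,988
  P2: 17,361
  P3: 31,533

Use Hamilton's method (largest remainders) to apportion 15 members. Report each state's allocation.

The standard divisor is 102882/15 ≈ 6858.8.
Standard quotas: P1 7.8713, P2 2.5312, P3 4.5975.
Lower quotas: P1 7, P2 2, P3 4 (sum 13, leaving 2 seats).
Remainders in descending order: P1 0.8713, P3 0.5975, P2 0.5312.
Largest remainders: P1, P3 receive the extra seats.

P1 8, P2 2, P3 5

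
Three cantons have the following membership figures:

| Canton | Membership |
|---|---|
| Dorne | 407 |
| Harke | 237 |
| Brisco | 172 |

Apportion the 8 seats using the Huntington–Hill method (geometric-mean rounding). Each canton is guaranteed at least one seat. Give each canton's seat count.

With divisor 107: modified quotas Dorne 3.804, Harke 2.215, Brisco 1.607.
Geometric-mean thresholds: Dorne √(3·4)=3.464, Harke √(2·3)=2.449, Brisco √(1·2)=1.414.
Each quota rounded against its threshold gives Dorne 4, Harke 2, Brisco 2 (total 8).

Dorne: 4; Harke: 2; Brisco: 2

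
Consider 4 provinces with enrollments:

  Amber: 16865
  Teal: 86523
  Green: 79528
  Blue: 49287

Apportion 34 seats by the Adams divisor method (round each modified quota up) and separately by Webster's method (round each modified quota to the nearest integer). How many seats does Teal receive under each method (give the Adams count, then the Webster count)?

Adams: Amber 3, Teal 12, Green 12, Blue 7.
Webster: Amber 2, Teal 13, Green 12, Blue 7.
Teal gets 12 under Adams and 13 under Webster.

12 and 13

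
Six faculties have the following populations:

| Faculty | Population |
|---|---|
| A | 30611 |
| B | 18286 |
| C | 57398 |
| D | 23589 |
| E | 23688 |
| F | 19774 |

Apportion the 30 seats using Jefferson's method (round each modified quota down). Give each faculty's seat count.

Standard divisor 173346/30 ≈ 5778.2; standard quotas: A 5.298, B 3.165, C 9.934, D 4.082, E 4.100, F 3.422.
Rounding down gives 5, 3, 9, 4, 4, 3 = 28 seats, so the divisor must be adjusted.
With modified divisor 5200: modified quotas A 5.887, B 3.517, C 11.038, D 4.536, E 4.555, F 3.803.
Rounding down: A 5, B 3, C 11, D 4, E 4, F 3 (total 30).

A: 5, B: 3, C: 11, D: 4, E: 4, F: 3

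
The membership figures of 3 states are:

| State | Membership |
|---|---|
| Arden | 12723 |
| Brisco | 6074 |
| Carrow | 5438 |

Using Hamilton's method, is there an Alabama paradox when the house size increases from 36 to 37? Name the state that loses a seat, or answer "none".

At 36 seats: Arden 19, Brisco 9, Carrow 8.
At 37 seats: Arden 20, Brisco 9, Carrow 8.
No state's allocation decreased.

none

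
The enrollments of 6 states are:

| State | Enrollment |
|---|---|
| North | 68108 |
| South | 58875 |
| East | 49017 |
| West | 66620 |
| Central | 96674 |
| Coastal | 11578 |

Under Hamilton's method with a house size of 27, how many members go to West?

Total 350872; standard divisor 350872/27 ≈ 12995.259.
Standard quotas: North 5.2410, South 4.5305, East 3.7719, West 5.1265, Central 7.4392, Coastal 0.8909.
Lower quotas: North 5, South 4, East 3, West 5, Central 7, Coastal 0 (sum 24, leaving 3 seats).
Remainders in descending order: Coastal 0.8909, East 0.7719, South 0.5305, Central 0.4392, North 0.2410, West 0.1265.
Largest remainders: Coastal, East, South receive the extra seats.
West receives 5.

5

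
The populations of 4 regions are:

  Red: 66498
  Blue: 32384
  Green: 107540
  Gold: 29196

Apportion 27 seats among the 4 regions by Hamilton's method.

The standard divisor is 235618/27 ≈ 8726.593.
Standard quotas: Red 7.6202, Blue 3.7110, Green 12.3233, Gold 3.3456.
Lower quotas: Red 7, Blue 3, Green 12, Gold 3 (sum 25, leaving 2 seats).
Remainders in descending order: Blue 0.7110, Red 0.6202, Gold 0.3456, Green 0.3233.
The surplus seats go to Blue, Red.

Red 8; Blue 4; Green 12; Gold 3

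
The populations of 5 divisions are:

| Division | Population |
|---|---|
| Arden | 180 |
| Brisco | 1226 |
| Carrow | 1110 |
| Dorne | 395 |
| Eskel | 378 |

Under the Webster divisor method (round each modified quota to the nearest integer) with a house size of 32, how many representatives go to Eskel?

Standard divisor 3289/32 ≈ 102.781; standard quotas: Arden 1.751, Brisco 11.928, Carrow 10.800, Dorne 3.843, Eskel 3.678.
Rounding to the nearest integer gives 2, 12, 11, 4, 4 = 33 seats, so the divisor must be adjusted.
With modified divisor 106: modified quotas Arden 1.698, Brisco 11.566, Carrow 10.472, Dorne 3.726, Eskel 3.566.
Rounding to the nearest integer: Arden 2, Brisco 12, Carrow 10, Dorne 4, Eskel 4 (total 32).
Eskel receives 4.

4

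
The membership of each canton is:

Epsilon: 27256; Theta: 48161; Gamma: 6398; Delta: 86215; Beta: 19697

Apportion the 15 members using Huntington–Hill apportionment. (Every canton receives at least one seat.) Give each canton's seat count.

Epsilon: 2, Theta: 4, Gamma: 1, Delta: 6, Beta: 2

With divisor 13603: modified quotas Epsilon 2.004, Theta 3.540, Gamma 0.470, Delta 6.338, Beta 1.448.
Geometric-mean thresholds: Epsilon √(2·3)=2.449, Theta √(3·4)=3.464, Gamma (min 1), Delta √(6·7)=6.481, Beta √(1·2)=1.414.
Each quota rounded against its threshold gives Epsilon 2, Theta 4, Gamma 1, Delta 6, Beta 2 (total 15).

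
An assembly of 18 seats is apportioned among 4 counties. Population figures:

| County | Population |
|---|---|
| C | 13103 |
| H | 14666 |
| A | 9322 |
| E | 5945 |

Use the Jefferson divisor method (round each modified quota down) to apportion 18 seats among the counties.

Standard divisor 43036/18 ≈ 2390.889; standard quotas: C 5.480, H 6.134, A 3.899, E 2.487.
Rounding down gives 5, 6, 3, 2 = 16 seats, so the divisor must be adjusted.
With modified divisor 2140: modified quotas C 6.123, H 6.853, A 4.356, E 2.778.
Rounding down: C 6, H 6, A 4, E 2 (total 18).

C: 6, H: 6, A: 4, E: 2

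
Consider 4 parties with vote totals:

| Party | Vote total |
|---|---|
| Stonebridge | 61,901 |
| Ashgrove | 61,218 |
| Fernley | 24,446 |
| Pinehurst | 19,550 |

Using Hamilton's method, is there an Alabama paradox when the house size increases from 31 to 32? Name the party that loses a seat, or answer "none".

At 31 seats: Stonebridge 11, Ashgrove 11, Fernley 5, Pinehurst 4.
At 32 seats: Stonebridge 12, Ashgrove 12, Fernley 4, Pinehurst 4.
Fernley drops from 5 to 4.

Fernley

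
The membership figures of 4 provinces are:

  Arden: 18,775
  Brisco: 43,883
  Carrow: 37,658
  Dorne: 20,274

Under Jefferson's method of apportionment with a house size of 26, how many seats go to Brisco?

Standard divisor 120590/26 ≈ 4638.077; standard quotas: Arden 4.048, Brisco 9.461, Carrow 8.119, Dorne 4.371.
Rounding down gives 4, 9, 8, 4 = 25 seats, so the divisor must be adjusted.
With modified divisor 4300: modified quotas Arden 4.366, Brisco 10.205, Carrow 8.758, Dorne 4.715.
Rounding down: Arden 4, Brisco 10, Carrow 8, Dorne 4 (total 26).
Brisco receives 10.

10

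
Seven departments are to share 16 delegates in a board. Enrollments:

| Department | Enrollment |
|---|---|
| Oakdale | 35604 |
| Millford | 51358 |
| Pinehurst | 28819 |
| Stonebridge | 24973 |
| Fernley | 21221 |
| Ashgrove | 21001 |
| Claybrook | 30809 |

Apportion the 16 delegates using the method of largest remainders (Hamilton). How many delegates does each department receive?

Oakdale 3; Millford 4; Pinehurst 2; Stonebridge 2; Fernley 2; Ashgrove 1; Claybrook 2

Total 213785; standard divisor 213785/16 ≈ 13361.562.
Standard quotas: Oakdale 2.6647, Millford 3.8437, Pinehurst 2.1569, Stonebridge 1.8690, Fernley 1.5882, Ashgrove 1.5717, Claybrook 2.3058.
Lower quotas: Oakdale 2, Millford 3, Pinehurst 2, Stonebridge 1, Fernley 1, Ashgrove 1, Claybrook 2 (sum 12, leaving 4 seats).
Remainders in descending order: Stonebridge 0.8690, Millford 0.8437, Oakdale 0.6647, Fernley 0.5882, Ashgrove 0.5717, Claybrook 0.3058, Pinehurst 0.1569.
The surplus seats go to Stonebridge, Millford, Oakdale, Fernley.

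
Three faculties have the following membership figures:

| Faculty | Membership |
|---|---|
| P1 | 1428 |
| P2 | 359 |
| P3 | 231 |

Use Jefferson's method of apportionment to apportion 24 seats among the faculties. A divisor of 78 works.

With modified divisor 78: modified quotas P1 18.308, P2 4.603, P3 2.962.
Rounding down: P1 18, P2 4, P3 2 (total 24).

P1: 18, P2: 4, P3: 2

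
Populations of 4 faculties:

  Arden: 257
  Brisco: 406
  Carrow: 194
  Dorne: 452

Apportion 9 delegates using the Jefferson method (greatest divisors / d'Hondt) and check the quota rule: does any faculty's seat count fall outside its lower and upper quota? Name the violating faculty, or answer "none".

Standard quotas: Arden 1.767, Brisco 2.791, Carrow 1.334, Dorne 3.108.
Jefferson allocation: Arden 2, Brisco 3, Carrow 1, Dorne 3.
Every allocation lies between the lower and upper quota.

none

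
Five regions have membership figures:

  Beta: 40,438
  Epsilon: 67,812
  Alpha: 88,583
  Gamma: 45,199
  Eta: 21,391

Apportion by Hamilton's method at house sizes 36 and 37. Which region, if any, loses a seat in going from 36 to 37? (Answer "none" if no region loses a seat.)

none

At 36 seats: Beta 6, Epsilon 9, Alpha 12, Gamma 6, Eta 3.
At 37 seats: Beta 6, Epsilon 10, Alpha 12, Gamma 6, Eta 3.
No region's allocation decreased.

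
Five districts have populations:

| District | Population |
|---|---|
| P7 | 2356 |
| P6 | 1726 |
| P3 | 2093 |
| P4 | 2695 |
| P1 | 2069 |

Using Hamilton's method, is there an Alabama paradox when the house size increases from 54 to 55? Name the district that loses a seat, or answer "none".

At 54 seats: P7 12, P6 9, P3 10, P4 13, P1 10.
At 55 seats: P7 12, P6 9, P3 10, P4 14, P1 10.
No district's allocation decreased.

none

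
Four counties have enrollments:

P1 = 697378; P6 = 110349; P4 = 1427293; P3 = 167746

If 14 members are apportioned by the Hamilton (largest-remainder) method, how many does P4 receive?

8

Total 2402766; standard divisor 2402766/14 ≈ 171626.143.
Standard quotas: P1 4.0634, P6 0.6430, P4 8.3163, P3 0.9774.
Lower quotas: P1 4, P6 0, P4 8, P3 0 (sum 12, leaving 2 seats).
Remainders in descending order: P3 0.9774, P6 0.6430, P4 0.3163, P1 0.0634.
Largest remainders: P3, P6 receive the extra seats.
P4 receives 8.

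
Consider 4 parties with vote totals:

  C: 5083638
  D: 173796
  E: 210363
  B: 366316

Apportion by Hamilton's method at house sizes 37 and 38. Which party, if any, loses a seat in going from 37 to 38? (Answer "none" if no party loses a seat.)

E

At 37 seats: C 32, D 1, E 2, B 2.
At 38 seats: C 33, D 1, E 1, B 3.
E drops from 2 to 1.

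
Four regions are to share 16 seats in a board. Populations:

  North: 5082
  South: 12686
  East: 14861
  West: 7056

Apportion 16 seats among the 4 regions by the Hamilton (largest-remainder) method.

The standard divisor is 39685/16 ≈ 2480.312.
Standard quotas: North 2.0489, South 5.1147, East 5.9916, West 2.8448.
Lower quotas: North 2, South 5, East 5, West 2 (sum 14, leaving 2 seats).
Remainders in descending order: East 0.9916, West 0.8448, South 0.1147, North 0.0489.
Largest remainders: East, West receive the extra seats.

North 2; South 5; East 6; West 3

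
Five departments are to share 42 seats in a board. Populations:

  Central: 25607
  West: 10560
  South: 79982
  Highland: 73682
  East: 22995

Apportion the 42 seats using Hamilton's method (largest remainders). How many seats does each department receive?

Central 5, West 2, South 16, Highland 15, East 4

The standard divisor is 212826/42 ≈ 5067.286.
Standard quotas: Central 5.0534, West 2.0840, South 15.7840, Highland 14.5407, East 4.5379.
Lower quotas: Central 5, West 2, South 15, Highland 14, East 4 (sum 40, leaving 2 seats).
Remainders in descending order: South 0.7840, Highland 0.5407, East 0.5379, West 0.0840, Central 0.0534.
The surplus seats go to South, Highland.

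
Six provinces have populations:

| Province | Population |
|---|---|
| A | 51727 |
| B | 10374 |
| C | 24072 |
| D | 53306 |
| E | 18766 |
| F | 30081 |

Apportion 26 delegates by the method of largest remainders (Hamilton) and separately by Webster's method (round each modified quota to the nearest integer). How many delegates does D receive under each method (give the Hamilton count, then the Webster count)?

Hamilton: A 7, B 2, C 3, D 7, E 3, F 4.
Webster: A 7, B 1, C 3, D 8, E 3, F 4.
D gets 7 under Hamilton and 8 under Webster.

7 and 8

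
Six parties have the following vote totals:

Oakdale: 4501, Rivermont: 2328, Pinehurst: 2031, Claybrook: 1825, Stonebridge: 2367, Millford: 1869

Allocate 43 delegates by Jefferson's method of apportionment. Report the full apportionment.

Oakdale=13; Rivermont=7; Pinehurst=6; Claybrook=5; Stonebridge=7; Millford=5

Standard divisor 14921/43 ≈ 347; standard quotas: Oakdale 12.971, Rivermont 6.709, Pinehurst 5.853, Claybrook 5.259, Stonebridge 6.821, Millford 5.386.
Rounding down gives 12, 6, 5, 5, 6, 5 = 39 seats, so the divisor must be adjusted.
With modified divisor 330: modified quotas Oakdale 13.639, Rivermont 7.055, Pinehurst 6.155, Claybrook 5.530, Stonebridge 7.173, Millford 5.664.
Rounding down: Oakdale 13, Rivermont 7, Pinehurst 6, Claybrook 5, Stonebridge 7, Millford 5 (total 43).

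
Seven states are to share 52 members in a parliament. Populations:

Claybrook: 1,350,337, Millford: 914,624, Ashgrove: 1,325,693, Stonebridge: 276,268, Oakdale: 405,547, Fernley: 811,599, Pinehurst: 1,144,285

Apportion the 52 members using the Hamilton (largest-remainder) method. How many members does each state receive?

Standard divisor: 6228353 ÷ 52 ≈ 119776.019.
Standard quotas: Claybrook 11.2739, Millford 7.6361, Ashgrove 11.0681, Stonebridge 2.3065, Oakdale 3.3859, Fernley 6.7760, Pinehurst 9.5535.
Lower quotas: Claybrook 11, Millford 7, Ashgrove 11, Stonebridge 2, Oakdale 3, Fernley 6, Pinehurst 9 (sum 49, leaving 3 seats).
Remainders in descending order: Fernley 0.7760, Millford 0.6361, Pinehurst 0.5535, Oakdale 0.3859, Stonebridge 0.3065, Claybrook 0.2739, Ashgrove 0.0681.
The surplus seats go to Fernley, Millford, Pinehurst.

Claybrook=11; Millford=8; Ashgrove=11; Stonebridge=2; Oakdale=3; Fernley=7; Pinehurst=10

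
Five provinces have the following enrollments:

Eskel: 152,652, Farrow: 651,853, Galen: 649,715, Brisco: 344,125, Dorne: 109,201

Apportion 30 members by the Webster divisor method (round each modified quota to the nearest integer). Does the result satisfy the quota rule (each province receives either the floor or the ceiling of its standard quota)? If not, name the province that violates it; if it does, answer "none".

none

Standard quotas: Eskel 2.401, Farrow 10.252, Galen 10.218, Brisco 5.412, Dorne 1.717.
Webster allocation: Eskel 2, Farrow 10, Galen 10, Brisco 6, Dorne 2.
Every allocation lies between the lower and upper quota.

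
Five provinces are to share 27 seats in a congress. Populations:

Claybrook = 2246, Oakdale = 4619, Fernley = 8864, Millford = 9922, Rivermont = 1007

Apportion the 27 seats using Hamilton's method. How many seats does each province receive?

Claybrook=2; Oakdale=5; Fernley=9; Millford=10; Rivermont=1

Total 26658; standard divisor 26658/27 ≈ 987.333.
Standard quotas: Claybrook 2.2748, Oakdale 4.6783, Fernley 8.9777, Millford 10.0493, Rivermont 1.0199.
Lower quotas: Claybrook 2, Oakdale 4, Fernley 8, Millford 10, Rivermont 1 (sum 25, leaving 2 seats).
Remainders in descending order: Fernley 0.9777, Oakdale 0.6783, Claybrook 0.2748, Millford 0.0493, Rivermont 0.0199.
The surplus seats go to Fernley, Oakdale.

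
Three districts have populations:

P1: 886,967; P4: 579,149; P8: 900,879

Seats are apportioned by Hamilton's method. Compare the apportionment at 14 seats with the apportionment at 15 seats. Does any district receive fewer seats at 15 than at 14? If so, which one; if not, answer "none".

At 14 seats: P1 5, P4 4, P8 5.
At 15 seats: P1 5, P4 4, P8 6.
No district's allocation decreased.

none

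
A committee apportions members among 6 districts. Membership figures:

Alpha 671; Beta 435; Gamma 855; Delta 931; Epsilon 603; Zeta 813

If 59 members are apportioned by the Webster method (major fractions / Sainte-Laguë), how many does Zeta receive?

11

Standard divisor 4308/59 ≈ 73.017; standard quotas: Alpha 9.190, Beta 5.958, Gamma 11.710, Delta 12.750, Epsilon 8.258, Zeta 11.134.
Rounding to the nearest integer gives Alpha 9, Beta 6, Gamma 12, Delta 13, Epsilon 8, Zeta 11 — total 59, matching the house size, so no adjustment is needed.
Zeta receives 11.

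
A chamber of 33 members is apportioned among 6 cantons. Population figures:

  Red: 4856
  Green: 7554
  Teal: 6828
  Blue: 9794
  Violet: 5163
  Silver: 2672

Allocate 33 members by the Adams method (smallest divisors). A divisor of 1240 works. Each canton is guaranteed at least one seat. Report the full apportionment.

With modified divisor 1240: modified quotas Red 3.916, Green 6.092, Teal 5.506, Blue 7.898, Violet 4.164, Silver 2.155.
Rounding up: Red 4, Green 7, Teal 6, Blue 8, Violet 5, Silver 3 (total 33).

Red 4; Green 7; Teal 6; Blue 8; Violet 5; Silver 3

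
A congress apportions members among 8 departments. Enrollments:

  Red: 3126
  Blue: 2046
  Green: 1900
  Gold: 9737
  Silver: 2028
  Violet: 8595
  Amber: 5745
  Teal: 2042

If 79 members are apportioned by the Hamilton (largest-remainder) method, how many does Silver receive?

4

Standard divisor: 35219 ÷ 79 ≈ 445.81.
Standard quotas: Red 7.0120, Blue 4.5894, Green 4.2619, Gold 21.8411, Silver 4.5490, Violet 19.2795, Amber 12.8867, Teal 4.5804.
Lower quotas: Red 7, Blue 4, Green 4, Gold 21, Silver 4, Violet 19, Amber 12, Teal 4 (sum 75, leaving 4 seats).
Remainders in descending order: Amber 0.8867, Gold 0.8411, Blue 0.5894, Teal 0.5804, Silver 0.5490, Violet 0.2795, Green 0.2619, Red 0.0120.
The surplus seats go to Amber, Gold, Blue, Teal.
Silver receives 4.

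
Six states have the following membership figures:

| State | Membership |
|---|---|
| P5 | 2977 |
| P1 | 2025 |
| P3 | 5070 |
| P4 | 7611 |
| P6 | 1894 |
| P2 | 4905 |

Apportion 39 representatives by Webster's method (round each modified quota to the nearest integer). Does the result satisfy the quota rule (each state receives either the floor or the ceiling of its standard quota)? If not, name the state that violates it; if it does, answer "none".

none

Standard quotas: P5 4.742, P1 3.226, P3 8.077, P4 12.124, P6 3.017, P2 7.814.
Webster allocation: P5 5, P1 3, P3 8, P4 12, P6 3, P2 8.
Every allocation lies between the lower and upper quota.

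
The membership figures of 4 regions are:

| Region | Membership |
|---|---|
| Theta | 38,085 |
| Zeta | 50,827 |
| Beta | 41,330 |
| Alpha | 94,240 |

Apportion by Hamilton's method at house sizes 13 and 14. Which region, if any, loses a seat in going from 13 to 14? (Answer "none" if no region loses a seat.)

none

At 13 seats: Theta 2, Zeta 3, Beta 2, Alpha 6.
At 14 seats: Theta 2, Zeta 3, Beta 3, Alpha 6.
No region's allocation decreased.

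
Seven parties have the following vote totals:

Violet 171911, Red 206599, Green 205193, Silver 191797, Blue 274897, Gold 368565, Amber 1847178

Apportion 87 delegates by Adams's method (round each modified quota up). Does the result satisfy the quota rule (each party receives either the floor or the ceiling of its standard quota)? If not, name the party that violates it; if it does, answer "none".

Amber

Standard quotas: Violet 4.579, Red 5.503, Green 5.466, Silver 5.109, Blue 7.322, Gold 9.817, Amber 49.203.
Adams allocation: Violet 5, Red 6, Green 6, Silver 5, Blue 7, Gold 10, Amber 48.
Amber has quota 49.203 (lower 49, upper 50) but receives 48 — outside the quota interval.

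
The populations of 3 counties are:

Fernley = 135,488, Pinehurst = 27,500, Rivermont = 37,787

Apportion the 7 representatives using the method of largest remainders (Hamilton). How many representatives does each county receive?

The standard divisor is 200775/7 ≈ 28682.143.
Standard quotas: Fernley 4.7238, Pinehurst 0.9588, Rivermont 1.3174.
Lower quotas: Fernley 4, Pinehurst 0, Rivermont 1 (sum 5, leaving 2 seats).
Remainders in descending order: Pinehurst 0.9588, Fernley 0.7238, Rivermont 0.3174.
Largest remainders: Pinehurst, Fernley receive the extra seats.

Fernley 5; Pinehurst 1; Rivermont 1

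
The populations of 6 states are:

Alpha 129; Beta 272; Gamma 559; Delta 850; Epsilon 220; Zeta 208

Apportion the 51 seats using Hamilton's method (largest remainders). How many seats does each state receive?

Total 2238; standard divisor 2238/51 ≈ 43.882.
Standard quotas: Alpha 2.940, Beta 6.198, Gamma 12.739, Delta 19.370, Epsilon 5.013, Zeta 4.740.
Lower quotas: Alpha 2, Beta 6, Gamma 12, Delta 19, Epsilon 5, Zeta 4 (sum 48, leaving 3 seats).
Remainders in descending order: Alpha 0.940, Zeta 0.740, Gamma 0.739, Delta 0.370, Beta 0.198, Epsilon 0.013.
Largest remainders: Alpha, Zeta, Gamma receive the extra seats.

Alpha: 3, Beta: 6, Gamma: 13, Delta: 19, Epsilon: 5, Zeta: 5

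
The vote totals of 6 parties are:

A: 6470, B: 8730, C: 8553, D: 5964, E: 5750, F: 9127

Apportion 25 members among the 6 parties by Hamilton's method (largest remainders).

A: 4; B: 5; C: 5; D: 3; E: 3; F: 5

Standard divisor: 44594 ÷ 25 ≈ 1783.76.
Standard quotas: A 3.6272, B 4.8942, C 4.7949, D 3.3435, E 3.2235, F 5.1167.
Lower quotas: A 3, B 4, C 4, D 3, E 3, F 5 (sum 22, leaving 3 seats).
Remainders in descending order: B 0.8942, C 0.7949, A 0.6272, D 0.3435, E 0.2235, F 0.1167.
The surplus seats go to B, C, A.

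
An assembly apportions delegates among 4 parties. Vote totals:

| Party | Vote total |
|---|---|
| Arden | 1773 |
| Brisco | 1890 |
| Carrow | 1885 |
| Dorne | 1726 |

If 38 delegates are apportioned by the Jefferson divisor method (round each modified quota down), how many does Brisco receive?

10

Standard divisor 7274/38 ≈ 191.421; standard quotas: Arden 9.262, Brisco 9.874, Carrow 9.847, Dorne 9.017.
Rounding down gives 9, 9, 9, 9 = 36 seats, so the divisor must be adjusted.
With modified divisor 180: modified quotas Arden 9.850, Brisco 10.500, Carrow 10.472, Dorne 9.589.
Rounding down: Arden 9, Brisco 10, Carrow 10, Dorne 9 (total 38).
Brisco receives 10.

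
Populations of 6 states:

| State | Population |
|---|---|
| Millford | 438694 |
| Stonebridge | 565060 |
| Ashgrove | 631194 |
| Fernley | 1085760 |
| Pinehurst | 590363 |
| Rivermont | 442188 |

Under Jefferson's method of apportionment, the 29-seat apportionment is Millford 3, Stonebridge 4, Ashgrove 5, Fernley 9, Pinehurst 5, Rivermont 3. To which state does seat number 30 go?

Stonebridge

Priority for the next seat is population ÷ (current seats + 1).
Priorities: Millford 109673.500, Stonebridge 113012.000, Ashgrove 105199.000, Fernley 108576.000, Pinehurst 98393.833, Rivermont 110547.000.
Highest priority: Stonebridge.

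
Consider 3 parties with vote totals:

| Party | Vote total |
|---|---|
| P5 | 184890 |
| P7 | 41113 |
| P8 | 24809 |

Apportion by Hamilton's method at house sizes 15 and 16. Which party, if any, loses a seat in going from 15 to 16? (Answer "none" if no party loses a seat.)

P8

At 15 seats: P5 11, P7 2, P8 2.
At 16 seats: P5 12, P7 3, P8 1.
P8 drops from 2 to 1.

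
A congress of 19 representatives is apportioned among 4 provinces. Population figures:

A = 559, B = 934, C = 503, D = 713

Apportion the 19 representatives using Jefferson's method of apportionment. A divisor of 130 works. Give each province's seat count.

A: 4, B: 7, C: 3, D: 5

With modified divisor 130: modified quotas A 4.300, B 7.185, C 3.869, D 5.485.
Rounding down: A 4, B 7, C 3, D 5 (total 19).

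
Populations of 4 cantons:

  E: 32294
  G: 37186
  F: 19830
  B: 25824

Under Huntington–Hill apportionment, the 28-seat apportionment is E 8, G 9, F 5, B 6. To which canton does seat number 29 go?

B

Priority for the next seat is population ÷ (√(s·(s+1))).
Priorities: E 3805.884, G 3919.749, F 3620.446, B 3984.730.
Highest priority: B.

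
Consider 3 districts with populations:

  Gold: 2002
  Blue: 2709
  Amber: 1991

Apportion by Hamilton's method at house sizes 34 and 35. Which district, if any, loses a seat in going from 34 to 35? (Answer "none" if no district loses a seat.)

none

At 34 seats: Gold 10, Blue 14, Amber 10.
At 35 seats: Gold 11, Blue 14, Amber 10.
No district's allocation decreased.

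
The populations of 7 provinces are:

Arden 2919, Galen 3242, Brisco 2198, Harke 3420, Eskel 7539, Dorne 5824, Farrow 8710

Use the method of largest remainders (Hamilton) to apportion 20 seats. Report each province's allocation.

Total 33852; standard divisor 33852/20 ≈ 1692.6.
Standard quotas: Arden 1.7246, Galen 1.9154, Brisco 1.2986, Harke 2.0206, Eskel 4.4541, Dorne 3.4409, Farrow 5.1459.
Lower quotas: Arden 1, Galen 1, Brisco 1, Harke 2, Eskel 4, Dorne 3, Farrow 5 (sum 17, leaving 3 seats).
Remainders in descending order: Galen 0.9154, Arden 0.7246, Eskel 0.4541, Dorne 0.4409, Brisco 0.2986, Farrow 0.1459, Harke 0.0206.
The surplus seats go to Galen, Arden, Eskel.

Arden: 2, Galen: 2, Brisco: 1, Harke: 2, Eskel: 5, Dorne: 3, Farrow: 5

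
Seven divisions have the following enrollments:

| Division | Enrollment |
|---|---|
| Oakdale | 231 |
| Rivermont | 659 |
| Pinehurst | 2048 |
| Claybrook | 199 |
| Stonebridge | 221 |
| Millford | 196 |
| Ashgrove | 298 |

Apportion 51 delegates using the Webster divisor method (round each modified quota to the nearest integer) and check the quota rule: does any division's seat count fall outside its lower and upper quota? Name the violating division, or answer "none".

Pinehurst

Standard quotas: Oakdale 3.058, Rivermont 8.725, Pinehurst 27.115, Claybrook 2.635, Stonebridge 2.926, Millford 2.595, Ashgrove 3.945.
Webster allocation: Oakdale 3, Rivermont 9, Pinehurst 26, Claybrook 3, Stonebridge 3, Millford 3, Ashgrove 4.
Pinehurst has quota 27.115 (lower 27, upper 28) but receives 26 — outside the quota interval.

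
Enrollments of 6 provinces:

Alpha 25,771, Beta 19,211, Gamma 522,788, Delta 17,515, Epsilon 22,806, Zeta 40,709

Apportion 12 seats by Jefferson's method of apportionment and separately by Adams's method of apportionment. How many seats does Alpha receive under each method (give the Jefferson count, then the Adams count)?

Jefferson: Alpha 0, Beta 0, Gamma 12, Delta 0, Epsilon 0, Zeta 0.
Adams: Alpha 1, Beta 1, Gamma 7, Delta 1, Epsilon 1, Zeta 1.
Alpha gets 0 under Jefferson and 1 under Adams.

0 and 1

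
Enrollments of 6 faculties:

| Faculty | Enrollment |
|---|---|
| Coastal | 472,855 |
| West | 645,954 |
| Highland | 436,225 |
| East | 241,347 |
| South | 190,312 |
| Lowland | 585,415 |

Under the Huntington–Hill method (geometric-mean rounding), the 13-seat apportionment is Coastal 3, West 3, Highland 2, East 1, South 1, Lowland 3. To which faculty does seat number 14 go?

West

Priority for the next seat is population ÷ (√(s·(s+1))).
Priorities: Coastal 136501.481, West 186470.858, Highland 178088.111, East 170658.100, South 134570.906, Lowland 168994.754.
Highest priority: West.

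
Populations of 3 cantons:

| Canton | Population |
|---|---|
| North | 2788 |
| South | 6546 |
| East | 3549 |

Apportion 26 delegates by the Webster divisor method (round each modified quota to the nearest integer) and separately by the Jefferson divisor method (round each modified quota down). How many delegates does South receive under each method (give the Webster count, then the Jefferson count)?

13 and 14

Webster: North 6, South 13, East 7.
Jefferson: North 5, South 14, East 7.
South gets 13 under Webster and 14 under Jefferson.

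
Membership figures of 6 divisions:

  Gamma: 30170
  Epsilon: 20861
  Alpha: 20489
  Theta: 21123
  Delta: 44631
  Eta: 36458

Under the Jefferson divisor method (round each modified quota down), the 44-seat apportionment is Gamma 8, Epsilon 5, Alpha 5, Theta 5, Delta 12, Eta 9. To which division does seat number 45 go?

Priority for the next seat is population ÷ (current seats + 1).
Priorities: Gamma 3352.222, Epsilon 3476.833, Alpha 3414.833, Theta 3520.500, Delta 3433.154, Eta 3645.800.
Highest priority: Eta.

Eta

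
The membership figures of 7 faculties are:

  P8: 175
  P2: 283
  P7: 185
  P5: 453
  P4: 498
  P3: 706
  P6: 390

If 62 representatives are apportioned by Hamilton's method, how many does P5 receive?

10

Standard divisor: 2690 ÷ 62 ≈ 43.387.
Standard quotas: P8 4.033, P2 6.523, P7 4.264, P5 10.441, P4 11.478, P3 16.272, P6 8.989.
Lower quotas: P8 4, P2 6, P7 4, P5 10, P4 11, P3 16, P6 8 (sum 59, leaving 3 seats).
Remainders in descending order: P6 0.989, P2 0.523, P4 0.478, P5 0.441, P3 0.272, P7 0.264, P8 0.033.
The surplus seats go to P6, P2, P4.
P5 receives 10.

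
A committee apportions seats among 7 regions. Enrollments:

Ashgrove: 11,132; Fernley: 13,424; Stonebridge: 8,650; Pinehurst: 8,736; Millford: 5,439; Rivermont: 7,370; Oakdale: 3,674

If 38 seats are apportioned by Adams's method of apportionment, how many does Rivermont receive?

Standard divisor 58425/38 ≈ 1537.5; standard quotas: Ashgrove 7.240, Fernley 8.731, Stonebridge 5.626, Pinehurst 5.682, Millford 3.538, Rivermont 4.793, Oakdale 2.390.
Rounding up gives 8, 9, 6, 6, 4, 5, 3 = 41 seats, so the divisor must be adjusted.
With modified divisor 1740: modified quotas Ashgrove 6.398, Fernley 7.715, Stonebridge 4.971, Pinehurst 5.021, Millford 3.126, Rivermont 4.236, Oakdale 2.111.
Rounding up: Ashgrove 7, Fernley 8, Stonebridge 5, Pinehurst 6, Millford 4, Rivermont 5, Oakdale 3 (total 38).
Rivermont receives 5.

5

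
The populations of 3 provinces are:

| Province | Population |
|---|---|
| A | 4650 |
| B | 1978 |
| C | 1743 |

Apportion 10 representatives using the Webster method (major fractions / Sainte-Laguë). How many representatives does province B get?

2

Standard divisor 8371/10 ≈ 837.1; standard quotas: A 5.555, B 2.363, C 2.082.
Rounding to the nearest integer gives A 6, B 2, C 2 — total 10, matching the house size, so no adjustment is needed.
B receives 2.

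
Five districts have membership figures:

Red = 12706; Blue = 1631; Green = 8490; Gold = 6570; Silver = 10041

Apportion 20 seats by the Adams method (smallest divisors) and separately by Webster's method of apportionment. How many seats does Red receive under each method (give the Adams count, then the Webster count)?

6 and 7

Adams: Red 6, Blue 1, Green 4, Gold 4, Silver 5.
Webster: Red 7, Blue 1, Green 4, Gold 3, Silver 5.
Red gets 6 under Adams and 7 under Webster.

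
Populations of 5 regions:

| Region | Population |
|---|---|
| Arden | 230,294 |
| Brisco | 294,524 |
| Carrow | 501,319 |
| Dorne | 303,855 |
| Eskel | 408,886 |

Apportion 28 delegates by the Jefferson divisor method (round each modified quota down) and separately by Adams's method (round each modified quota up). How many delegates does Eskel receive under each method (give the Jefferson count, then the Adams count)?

7 and 6

Jefferson: Arden 3, Brisco 5, Carrow 8, Dorne 5, Eskel 7.
Adams: Arden 4, Brisco 5, Carrow 8, Dorne 5, Eskel 6.
Eskel gets 7 under Jefferson and 6 under Adams.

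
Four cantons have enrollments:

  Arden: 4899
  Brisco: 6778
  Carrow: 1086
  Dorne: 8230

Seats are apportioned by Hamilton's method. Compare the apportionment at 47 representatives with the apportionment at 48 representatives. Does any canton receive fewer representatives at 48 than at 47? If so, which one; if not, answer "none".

Carrow

At 47 seats: Arden 11, Brisco 15, Carrow 3, Dorne 18.
At 48 seats: Arden 11, Brisco 16, Carrow 2, Dorne 19.
Carrow drops from 3 to 2.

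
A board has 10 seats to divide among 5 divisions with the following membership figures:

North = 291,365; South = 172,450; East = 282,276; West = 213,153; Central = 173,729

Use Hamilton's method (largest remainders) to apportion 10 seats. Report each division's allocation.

North 3, South 1, East 2, West 2, Central 2

Standard divisor: 1132973 ÷ 10 ≈ 113297.3.
Standard quotas: North 2.5717, South 1.5221, East 2.4915, West 1.8814, Central 1.5334.
Lower quotas: North 2, South 1, East 2, West 1, Central 1 (sum 7, leaving 3 seats).
Remainders in descending order: West 0.8814, North 0.5717, Central 0.5334, South 0.5221, East 0.4915.
The surplus seats go to West, North, Central.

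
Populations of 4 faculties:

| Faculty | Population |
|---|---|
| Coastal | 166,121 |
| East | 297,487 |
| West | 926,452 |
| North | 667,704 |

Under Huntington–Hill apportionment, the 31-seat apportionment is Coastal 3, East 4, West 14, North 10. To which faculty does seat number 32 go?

Priority for the next seat is population ÷ (√(s·(s+1))).
Priorities: Coastal 47955.002, East 66520.115, West 63931.262, North 63663.078.
Highest priority: East.

East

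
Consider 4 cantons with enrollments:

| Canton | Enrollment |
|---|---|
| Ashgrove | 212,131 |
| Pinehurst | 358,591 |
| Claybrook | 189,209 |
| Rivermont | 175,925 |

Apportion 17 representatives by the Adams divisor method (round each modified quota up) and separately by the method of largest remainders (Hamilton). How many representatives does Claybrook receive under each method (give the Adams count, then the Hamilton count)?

4 and 3

Adams: Ashgrove 4, Pinehurst 6, Claybrook 4, Rivermont 3.
Hamilton: Ashgrove 4, Pinehurst 7, Claybrook 3, Rivermont 3.
Claybrook gets 4 under Adams and 3 under Hamilton.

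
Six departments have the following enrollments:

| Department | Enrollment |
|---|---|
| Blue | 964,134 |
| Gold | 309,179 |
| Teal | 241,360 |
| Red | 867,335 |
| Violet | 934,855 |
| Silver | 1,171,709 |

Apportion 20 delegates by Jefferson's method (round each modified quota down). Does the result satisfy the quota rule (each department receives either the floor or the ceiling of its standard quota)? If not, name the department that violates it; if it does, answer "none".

none

Standard quotas: Blue 4.296, Gold 1.378, Teal 1.075, Red 3.865, Violet 4.165, Silver 5.221.
Jefferson allocation: Blue 4, Gold 1, Teal 1, Red 4, Violet 4, Silver 6.
Every allocation lies between the lower and upper quota.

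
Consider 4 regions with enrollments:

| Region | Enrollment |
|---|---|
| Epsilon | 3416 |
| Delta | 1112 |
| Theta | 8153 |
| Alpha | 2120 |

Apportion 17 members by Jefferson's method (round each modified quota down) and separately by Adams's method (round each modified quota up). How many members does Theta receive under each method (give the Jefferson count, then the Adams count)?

Jefferson: Epsilon 4, Delta 1, Theta 10, Alpha 2.
Adams: Epsilon 4, Delta 2, Theta 8, Alpha 3.
Theta gets 10 under Jefferson and 8 under Adams.

10 and 8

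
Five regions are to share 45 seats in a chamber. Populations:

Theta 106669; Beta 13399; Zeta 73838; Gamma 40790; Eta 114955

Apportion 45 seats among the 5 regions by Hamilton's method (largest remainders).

Theta: 14, Beta: 2, Zeta: 9, Gamma: 5, Eta: 15

Total 349651; standard divisor 349651/45 ≈ 7770.022.
Standard quotas: Theta 13.7283, Beta 1.7244, Zeta 9.5029, Gamma 5.2497, Eta 14.7947.
Lower quotas: Theta 13, Beta 1, Zeta 9, Gamma 5, Eta 14 (sum 42, leaving 3 seats).
Remainders in descending order: Eta 0.7947, Theta 0.7283, Beta 0.7244, Zeta 0.5029, Gamma 0.2497.
Largest remainders: Eta, Theta, Beta receive the extra seats.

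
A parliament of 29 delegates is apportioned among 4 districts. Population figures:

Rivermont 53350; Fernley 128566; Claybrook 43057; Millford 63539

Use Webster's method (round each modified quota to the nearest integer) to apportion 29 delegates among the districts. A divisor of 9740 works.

Rivermont: 5; Fernley: 13; Claybrook: 4; Millford: 7

With modified divisor 9740: modified quotas Rivermont 5.477, Fernley 13.200, Claybrook 4.421, Millford 6.524.
Rounding to the nearest integer: Rivermont 5, Fernley 13, Claybrook 4, Millford 7 (total 29).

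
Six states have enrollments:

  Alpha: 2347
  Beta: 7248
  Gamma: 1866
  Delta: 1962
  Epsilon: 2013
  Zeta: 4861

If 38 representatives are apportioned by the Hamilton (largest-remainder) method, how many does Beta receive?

14

The standard divisor is 20297/38 ≈ 534.132.
Standard quotas: Alpha 4.3940, Beta 13.5697, Gamma 3.4935, Delta 3.6733, Epsilon 3.7687, Zeta 9.1008.
Lower quotas: Alpha 4, Beta 13, Gamma 3, Delta 3, Epsilon 3, Zeta 9 (sum 35, leaving 3 seats).
Remainders in descending order: Epsilon 0.7687, Delta 0.6733, Beta 0.5697, Gamma 0.4935, Alpha 0.3940, Zeta 0.1008.
The surplus seats go to Epsilon, Delta, Beta.
Beta receives 14.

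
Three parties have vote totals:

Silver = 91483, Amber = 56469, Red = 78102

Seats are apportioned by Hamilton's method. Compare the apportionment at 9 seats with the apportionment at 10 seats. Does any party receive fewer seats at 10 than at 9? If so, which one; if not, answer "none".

none

At 9 seats: Silver 4, Amber 2, Red 3.
At 10 seats: Silver 4, Amber 3, Red 3.
No party's allocation decreased.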